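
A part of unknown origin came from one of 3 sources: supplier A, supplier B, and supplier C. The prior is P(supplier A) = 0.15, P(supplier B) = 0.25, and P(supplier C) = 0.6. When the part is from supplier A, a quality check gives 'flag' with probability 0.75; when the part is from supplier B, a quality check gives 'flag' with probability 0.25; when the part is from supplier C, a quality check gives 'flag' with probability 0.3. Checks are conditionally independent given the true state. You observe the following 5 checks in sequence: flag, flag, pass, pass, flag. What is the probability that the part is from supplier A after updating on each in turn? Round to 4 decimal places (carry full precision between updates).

After 'flag': normaliser = 0.75·0.1500 + 0.25·0.2500 + 0.3·0.6000; P(supplier A) ≈ 0.3169, P(supplier B) ≈ 0.1761, P(supplier C) ≈ 0.5070
After 'flag': normaliser = 0.75·0.3169 + 0.25·0.1761 + 0.3·0.5070; P(supplier A) ≈ 0.5479, P(supplier B) ≈ 0.1015, P(supplier C) ≈ 0.3506
After 'pass': normaliser = 0.25·0.5479 + 0.75·0.1015 + 0.7·0.3506; P(supplier A) ≈ 0.2987, P(supplier B) ≈ 0.1660, P(supplier C) ≈ 0.5353
After 'pass': normaliser = 0.25·0.2987 + 0.75·0.1660 + 0.7·0.5353; P(supplier A) ≈ 0.1301, P(supplier B) ≈ 0.2169, P(supplier C) ≈ 0.6530
After 'flag': normaliser = 0.75·0.1301 + 0.25·0.2169 + 0.3·0.6530; P(supplier A) ≈ 0.2807, P(supplier B) ≈ 0.1559, P(supplier C) ≈ 0.5634

0.2807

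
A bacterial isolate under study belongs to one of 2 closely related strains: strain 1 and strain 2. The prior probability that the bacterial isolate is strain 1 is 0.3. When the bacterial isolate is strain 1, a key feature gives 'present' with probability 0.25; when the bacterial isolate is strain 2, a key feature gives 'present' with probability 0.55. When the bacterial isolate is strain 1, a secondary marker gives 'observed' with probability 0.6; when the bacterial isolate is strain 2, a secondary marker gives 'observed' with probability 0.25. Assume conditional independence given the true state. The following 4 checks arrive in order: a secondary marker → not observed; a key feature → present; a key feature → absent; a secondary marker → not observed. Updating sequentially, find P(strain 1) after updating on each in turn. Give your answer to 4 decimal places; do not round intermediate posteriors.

0.0845

After a secondary marker='not observed': P(strain 1) = 0.4·0.3000 / (0.4·0.3000 + 0.75·0.7000) ≈ 0.1860
After a key feature='present': P(strain 1) = 0.25·0.1860 / (0.25·0.1860 + 0.55·0.8140) ≈ 0.0941
After a key feature='absent': P(strain 1) = 0.75·0.0941 / (0.75·0.0941 + 0.45·0.9059) ≈ 0.1476
After a secondary marker='not observed': P(strain 1) = 0.4·0.1476 / (0.4·0.1476 + 0.75·0.8524) ≈ 0.0845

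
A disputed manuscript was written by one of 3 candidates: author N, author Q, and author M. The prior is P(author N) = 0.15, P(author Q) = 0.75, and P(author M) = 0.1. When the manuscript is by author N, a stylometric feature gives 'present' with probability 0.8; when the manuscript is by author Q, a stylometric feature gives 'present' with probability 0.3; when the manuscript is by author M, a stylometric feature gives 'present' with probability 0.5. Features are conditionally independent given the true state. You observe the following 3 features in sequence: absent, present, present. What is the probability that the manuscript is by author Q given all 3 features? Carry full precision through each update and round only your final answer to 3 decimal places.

After 'absent': normaliser = 0.2·0.1500 + 0.7·0.7500 + 0.5·0.1000; P(author N) ≈ 0.0496, P(author Q) ≈ 0.8678, P(author M) ≈ 0.0826
After 'present': normaliser = 0.8·0.0496 + 0.3·0.8678 + 0.5·0.0826; P(author N) ≈ 0.1162, P(author Q) ≈ 0.7627, P(author M) ≈ 0.1211
After 'present': normaliser = 0.8·0.1162 + 0.3·0.7627 + 0.5·0.1211; P(author N) ≈ 0.2432, P(author Q) ≈ 0.5985, P(author M) ≈ 0.1583

0.598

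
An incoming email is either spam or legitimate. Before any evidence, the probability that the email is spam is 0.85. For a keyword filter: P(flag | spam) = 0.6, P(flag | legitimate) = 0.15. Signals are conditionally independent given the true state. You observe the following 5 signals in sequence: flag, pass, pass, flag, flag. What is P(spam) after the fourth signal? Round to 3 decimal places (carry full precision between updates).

After 'flag': P(spam) = 0.6·0.8500 / (0.6·0.8500 + 0.15·0.1500) ≈ 0.9577
After 'pass': P(spam) = 0.4·0.9577 / (0.4·0.9577 + 0.85·0.0423) ≈ 0.9143
After 'pass': P(spam) = 0.4·0.9143 / (0.4·0.9143 + 0.85·0.0857) ≈ 0.8339
After 'flag': P(spam) = 0.6·0.8339 / (0.6·0.8339 + 0.15·0.1661) ≈ 0.9526

0.953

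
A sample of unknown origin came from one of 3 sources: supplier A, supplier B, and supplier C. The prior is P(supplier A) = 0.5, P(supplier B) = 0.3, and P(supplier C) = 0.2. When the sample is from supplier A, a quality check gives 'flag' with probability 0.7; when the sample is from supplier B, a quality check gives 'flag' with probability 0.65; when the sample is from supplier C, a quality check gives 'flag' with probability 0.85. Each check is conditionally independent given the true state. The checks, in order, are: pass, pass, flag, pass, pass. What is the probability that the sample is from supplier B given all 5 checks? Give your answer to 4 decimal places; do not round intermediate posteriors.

0.5004

Each posterior becomes the prior for the next update.
After 'pass': normaliser = 0.3·0.5000 + 0.35·0.3000 + 0.15·0.2000; P(supplier A) ≈ 0.5263, P(supplier B) ≈ 0.3684, P(supplier C) ≈ 0.1053
After 'pass': normaliser = 0.3·0.5263 + 0.35·0.3684 + 0.15·0.1053; P(supplier A) ≈ 0.5217, P(supplier B) ≈ 0.4261, P(supplier C) ≈ 0.0522
After 'flag': normaliser = 0.7·0.5217 + 0.65·0.4261 + 0.85·0.0522; P(supplier A) ≈ 0.5320, P(supplier B) ≈ 0.4034, P(supplier C) ≈ 0.0646
After 'pass': normaliser = 0.3·0.5320 + 0.35·0.4034 + 0.15·0.0646; P(supplier A) ≈ 0.5140, P(supplier B) ≈ 0.4548, P(supplier C) ≈ 0.0312
After 'pass': normaliser = 0.3·0.5140 + 0.35·0.4548 + 0.15·0.0312; P(supplier A) ≈ 0.4848, P(supplier B) ≈ 0.5004, P(supplier C) ≈ 0.0147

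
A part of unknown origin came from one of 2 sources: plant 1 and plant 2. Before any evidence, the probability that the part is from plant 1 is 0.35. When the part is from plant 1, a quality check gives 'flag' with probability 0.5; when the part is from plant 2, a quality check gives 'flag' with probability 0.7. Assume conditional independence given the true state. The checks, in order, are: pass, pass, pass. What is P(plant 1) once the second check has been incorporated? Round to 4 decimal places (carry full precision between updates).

After 'pass': P(plant 1) = 0.5·0.3500 / (0.5·0.3500 + 0.3·0.6500) ≈ 0.4730
After 'pass': P(plant 1) = 0.5·0.4730 / (0.5·0.4730 + 0.3·0.5270) ≈ 0.5993

0.5993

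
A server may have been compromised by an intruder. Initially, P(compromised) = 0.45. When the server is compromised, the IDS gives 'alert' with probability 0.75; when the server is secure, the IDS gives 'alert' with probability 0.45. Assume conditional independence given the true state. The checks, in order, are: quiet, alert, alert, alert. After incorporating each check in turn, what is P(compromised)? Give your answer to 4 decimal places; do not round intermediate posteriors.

0.6326

After 'quiet': P(compromised) = 0.25·0.4500 / (0.25·0.4500 + 0.55·0.5500) ≈ 0.2711
After 'alert': P(compromised) = 0.75·0.2711 / (0.75·0.2711 + 0.45·0.7289) ≈ 0.3827
After 'alert': P(compromised) = 0.75·0.3827 / (0.75·0.3827 + 0.45·0.6173) ≈ 0.5081
After 'alert': P(compromised) = 0.75·0.5081 / (0.75·0.5081 + 0.45·0.4919) ≈ 0.6326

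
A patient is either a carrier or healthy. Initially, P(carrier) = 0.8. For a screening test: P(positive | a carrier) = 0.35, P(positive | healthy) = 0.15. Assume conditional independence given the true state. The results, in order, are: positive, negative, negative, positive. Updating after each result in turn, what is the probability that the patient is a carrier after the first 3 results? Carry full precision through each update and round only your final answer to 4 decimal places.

After 'positive': P(carrier) = 0.35·0.8000 / (0.35·0.8000 + 0.15·0.2000) ≈ 0.9032
After 'negative': P(carrier) = 0.65·0.9032 / (0.65·0.9032 + 0.85·0.0968) ≈ 0.8771
After 'negative': P(carrier) = 0.65·0.8771 / (0.65·0.8771 + 0.85·0.1229) ≈ 0.8452

0.8452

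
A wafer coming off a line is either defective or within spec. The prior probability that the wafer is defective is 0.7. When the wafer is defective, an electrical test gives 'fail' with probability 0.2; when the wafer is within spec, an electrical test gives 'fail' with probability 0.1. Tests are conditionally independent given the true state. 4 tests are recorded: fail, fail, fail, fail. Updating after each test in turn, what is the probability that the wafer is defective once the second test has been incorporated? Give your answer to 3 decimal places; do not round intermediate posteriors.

Each posterior becomes the prior for the next update.
After 'fail': P(defective) = 0.2·0.7000 / (0.2·0.7000 + 0.1·0.3000) ≈ 0.8235
After 'fail': P(defective) = 0.2·0.8235 / (0.2·0.8235 + 0.1·0.1765) ≈ 0.9032

0.903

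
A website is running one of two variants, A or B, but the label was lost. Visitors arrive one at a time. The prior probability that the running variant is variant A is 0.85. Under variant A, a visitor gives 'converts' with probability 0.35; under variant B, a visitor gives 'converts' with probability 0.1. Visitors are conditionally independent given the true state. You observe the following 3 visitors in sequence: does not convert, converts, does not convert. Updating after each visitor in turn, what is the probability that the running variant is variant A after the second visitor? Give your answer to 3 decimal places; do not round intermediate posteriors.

0.935

After 'does not convert': P(A) = 0.65·0.8500 / (0.65·0.8500 + 0.9·0.1500) ≈ 0.8036
After 'converts': P(A) = 0.35·0.8036 / (0.35·0.8036 + 0.1·0.1964) ≈ 0.9347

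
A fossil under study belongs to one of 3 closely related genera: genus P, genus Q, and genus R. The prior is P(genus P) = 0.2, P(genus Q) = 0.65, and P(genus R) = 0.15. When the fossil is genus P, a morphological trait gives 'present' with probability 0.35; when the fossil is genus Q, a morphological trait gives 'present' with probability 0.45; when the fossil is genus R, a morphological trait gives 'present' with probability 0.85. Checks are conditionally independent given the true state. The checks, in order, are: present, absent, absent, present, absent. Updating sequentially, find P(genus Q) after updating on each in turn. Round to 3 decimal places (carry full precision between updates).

0.755

After 'present': normaliser = 0.35·0.2000 + 0.45·0.6500 + 0.85·0.1500; P(genus P) ≈ 0.1429, P(genus Q) ≈ 0.5969, P(genus R) ≈ 0.2602
After 'absent': normaliser = 0.65·0.1429 + 0.55·0.5969 + 0.15·0.2602; P(genus P) ≈ 0.2018, P(genus Q) ≈ 0.7134, P(genus R) ≈ 0.0848
After 'absent': normaliser = 0.65·0.2018 + 0.55·0.7134 + 0.15·0.0848; P(genus P) ≈ 0.2446, P(genus Q) ≈ 0.7317, P(genus R) ≈ 0.0237
After 'present': normaliser = 0.35·0.2446 + 0.45·0.7317 + 0.85·0.0237; P(genus P) ≈ 0.1968, P(genus Q) ≈ 0.7569, P(genus R) ≈ 0.0464
After 'absent': normaliser = 0.65·0.1968 + 0.55·0.7569 + 0.15·0.0464; P(genus P) ≈ 0.2321, P(genus Q) ≈ 0.7553, P(genus R) ≈ 0.0126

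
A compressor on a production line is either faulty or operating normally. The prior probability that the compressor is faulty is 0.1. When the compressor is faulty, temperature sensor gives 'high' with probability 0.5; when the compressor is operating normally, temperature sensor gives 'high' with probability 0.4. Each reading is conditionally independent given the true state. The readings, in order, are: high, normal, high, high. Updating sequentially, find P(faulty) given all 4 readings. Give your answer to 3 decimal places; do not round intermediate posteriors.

0.153

After 'high': P(faulty) = 0.5·0.1000 / (0.5·0.1000 + 0.4·0.9000) ≈ 0.1220
After 'normal': P(faulty) = 0.5·0.1220 / (0.5·0.1220 + 0.6·0.8780) ≈ 0.1037
After 'high': P(faulty) = 0.5·0.1037 / (0.5·0.1037 + 0.4·0.8963) ≈ 0.1264
After 'high': P(faulty) = 0.5·0.1264 / (0.5·0.1264 + 0.4·0.8736) ≈ 0.1531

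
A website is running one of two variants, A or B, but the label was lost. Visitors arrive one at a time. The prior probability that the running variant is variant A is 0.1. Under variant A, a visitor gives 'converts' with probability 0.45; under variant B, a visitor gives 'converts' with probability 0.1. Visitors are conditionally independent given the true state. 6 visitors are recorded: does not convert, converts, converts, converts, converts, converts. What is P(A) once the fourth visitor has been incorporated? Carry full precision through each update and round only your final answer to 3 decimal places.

0.861

After 'does not convert': P(A) = 0.55·0.1000 / (0.55·0.1000 + 0.9·0.9000) ≈ 0.0636
After 'converts': P(A) = 0.45·0.0636 / (0.45·0.0636 + 0.1·0.9364) ≈ 0.2340
After 'converts': P(A) = 0.45·0.2340 / (0.45·0.2340 + 0.1·0.7660) ≈ 0.5789
After 'converts': P(A) = 0.45·0.5789 / (0.45·0.5789 + 0.1·0.4211) ≈ 0.8609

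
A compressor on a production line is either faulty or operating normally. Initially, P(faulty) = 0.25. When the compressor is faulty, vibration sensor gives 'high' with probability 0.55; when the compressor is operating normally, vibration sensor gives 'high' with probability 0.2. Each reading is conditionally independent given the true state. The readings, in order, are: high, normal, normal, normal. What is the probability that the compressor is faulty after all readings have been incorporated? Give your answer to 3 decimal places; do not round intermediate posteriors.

Apply Bayes' rule sequentially, carrying P(faulty) forward.
After 'high': P(faulty) = 0.55·0.2500 / (0.55·0.2500 + 0.2·0.7500) ≈ 0.4783
After 'normal': P(faulty) = 0.45·0.4783 / (0.45·0.4783 + 0.8·0.5217) ≈ 0.3402
After 'normal': P(faulty) = 0.45·0.3402 / (0.45·0.3402 + 0.8·0.6598) ≈ 0.2248
After 'normal': P(faulty) = 0.45·0.2248 / (0.45·0.2248 + 0.8·0.7752) ≈ 0.1403

0.140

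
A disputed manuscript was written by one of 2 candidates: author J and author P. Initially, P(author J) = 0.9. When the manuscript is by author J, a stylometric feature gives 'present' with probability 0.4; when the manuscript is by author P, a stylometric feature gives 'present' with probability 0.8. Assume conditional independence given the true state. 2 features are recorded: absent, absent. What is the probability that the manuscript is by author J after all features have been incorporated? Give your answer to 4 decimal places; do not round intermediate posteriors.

0.9878

Apply Bayes' rule sequentially, carrying P(author J) forward.
After 'absent': P(author J) = 0.6·0.9000 / (0.6·0.9000 + 0.2·0.1000) ≈ 0.9643
After 'absent': P(author J) = 0.6·0.9643 / (0.6·0.9643 + 0.2·0.0357) ≈ 0.9878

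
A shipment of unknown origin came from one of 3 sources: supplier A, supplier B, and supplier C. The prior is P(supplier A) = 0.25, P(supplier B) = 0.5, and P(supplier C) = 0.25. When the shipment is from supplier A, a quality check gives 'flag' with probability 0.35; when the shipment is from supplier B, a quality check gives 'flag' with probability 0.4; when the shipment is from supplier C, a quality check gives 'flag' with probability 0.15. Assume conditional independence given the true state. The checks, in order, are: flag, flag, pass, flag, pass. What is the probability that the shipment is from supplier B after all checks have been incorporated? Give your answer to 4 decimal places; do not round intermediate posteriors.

Each posterior becomes the prior for the next update.
After 'flag': normaliser = 0.35·0.2500 + 0.4·0.5000 + 0.15·0.2500; P(supplier A) ≈ 0.2692, P(supplier B) ≈ 0.6154, P(supplier C) ≈ 0.1154
After 'flag': normaliser = 0.35·0.2692 + 0.4·0.6154 + 0.15·0.1154; P(supplier A) ≈ 0.2634, P(supplier B) ≈ 0.6882, P(supplier C) ≈ 0.0484
After 'pass': normaliser = 0.65·0.2634 + 0.6·0.6882 + 0.85·0.0484; P(supplier A) ≈ 0.2739, P(supplier B) ≈ 0.6604, P(supplier C) ≈ 0.0658
After 'flag': normaliser = 0.35·0.2739 + 0.4·0.6604 + 0.15·0.0658; P(supplier A) ≈ 0.2592, P(supplier B) ≈ 0.7142, P(supplier C) ≈ 0.0267
After 'pass': normaliser = 0.65·0.2592 + 0.6·0.7142 + 0.85·0.0267; P(supplier A) ≈ 0.2719, P(supplier B) ≈ 0.6915, P(supplier C) ≈ 0.0366

0.6915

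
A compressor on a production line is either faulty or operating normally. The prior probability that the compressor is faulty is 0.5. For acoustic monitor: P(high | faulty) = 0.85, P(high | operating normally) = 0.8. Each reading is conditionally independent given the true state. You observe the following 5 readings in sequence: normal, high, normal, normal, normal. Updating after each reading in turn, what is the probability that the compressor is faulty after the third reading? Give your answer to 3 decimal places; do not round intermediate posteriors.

0.374

Apply Bayes' rule sequentially, carrying P(faulty) forward.
After 'normal': P(faulty) = 0.15·0.5000 / (0.15·0.5000 + 0.2·0.5000) ≈ 0.4286
After 'high': P(faulty) = 0.85·0.4286 / (0.85·0.4286 + 0.8·0.5714) ≈ 0.4435
After 'normal': P(faulty) = 0.15·0.4435 / (0.15·0.4435 + 0.2·0.5565) ≈ 0.3741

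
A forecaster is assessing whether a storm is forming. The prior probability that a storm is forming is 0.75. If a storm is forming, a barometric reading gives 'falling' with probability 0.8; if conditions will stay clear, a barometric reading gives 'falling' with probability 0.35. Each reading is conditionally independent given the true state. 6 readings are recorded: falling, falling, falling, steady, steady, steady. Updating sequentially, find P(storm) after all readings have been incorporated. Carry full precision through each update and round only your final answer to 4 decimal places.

0.5107

Each posterior becomes the prior for the next update.
After 'falling': P(storm) = 0.8·0.7500 / (0.8·0.7500 + 0.35·0.2500) ≈ 0.8727
After 'falling': P(storm) = 0.8·0.8727 / (0.8·0.8727 + 0.35·0.1273) ≈ 0.9400
After 'falling': P(storm) = 0.8·0.9400 / (0.8·0.9400 + 0.35·0.0600) ≈ 0.9728
After 'steady': P(storm) = 0.2·0.9728 / (0.2·0.9728 + 0.65·0.0272) ≈ 0.9168
After 'steady': P(storm) = 0.2·0.9168 / (0.2·0.9168 + 0.65·0.0832) ≈ 0.7723
After 'steady': P(storm) = 0.2·0.7723 / (0.2·0.7723 + 0.65·0.2277) ≈ 0.5107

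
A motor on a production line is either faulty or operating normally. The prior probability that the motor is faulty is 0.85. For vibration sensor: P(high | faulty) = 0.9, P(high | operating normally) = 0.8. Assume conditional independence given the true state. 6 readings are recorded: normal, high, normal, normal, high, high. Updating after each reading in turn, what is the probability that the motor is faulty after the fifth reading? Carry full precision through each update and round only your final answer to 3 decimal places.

After 'normal': P(faulty) = 0.1·0.8500 / (0.1·0.8500 + 0.2·0.1500) ≈ 0.7391
After 'high': P(faulty) = 0.9·0.7391 / (0.9·0.7391 + 0.8·0.2609) ≈ 0.7612
After 'normal': P(faulty) = 0.1·0.7612 / (0.1·0.7612 + 0.2·0.2388) ≈ 0.6145
After 'normal': P(faulty) = 0.1·0.6145 / (0.1·0.6145 + 0.2·0.3855) ≈ 0.4435
After 'high': P(faulty) = 0.9·0.4435 / (0.9·0.4435 + 0.8·0.5565) ≈ 0.4727

0.473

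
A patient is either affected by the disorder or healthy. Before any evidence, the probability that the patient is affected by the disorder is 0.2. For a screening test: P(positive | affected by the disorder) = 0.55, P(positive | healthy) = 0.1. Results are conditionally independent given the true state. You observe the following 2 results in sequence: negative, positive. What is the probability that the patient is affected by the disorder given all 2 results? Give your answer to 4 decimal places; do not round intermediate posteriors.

After 'negative': P(affected) = 0.45·0.2000 / (0.45·0.2000 + 0.9·0.8000) ≈ 0.1111
After 'positive': P(affected) = 0.55·0.1111 / (0.55·0.1111 + 0.1·0.8889) ≈ 0.4074

0.4074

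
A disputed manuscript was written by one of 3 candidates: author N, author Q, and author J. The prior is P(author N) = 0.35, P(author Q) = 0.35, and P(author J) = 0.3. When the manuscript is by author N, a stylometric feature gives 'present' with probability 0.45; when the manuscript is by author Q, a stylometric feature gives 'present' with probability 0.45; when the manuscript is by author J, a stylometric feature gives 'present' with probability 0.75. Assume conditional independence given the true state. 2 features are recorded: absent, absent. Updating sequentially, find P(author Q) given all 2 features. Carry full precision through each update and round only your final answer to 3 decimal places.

Each posterior becomes the prior for the next update.
After 'absent': normaliser = 0.55·0.3500 + 0.55·0.3500 + 0.25·0.3000; P(author N) ≈ 0.4185, P(author Q) ≈ 0.4185, P(author J) ≈ 0.1630
After 'absent': normaliser = 0.55·0.4185 + 0.55·0.4185 + 0.25·0.1630; P(author N) ≈ 0.4593, P(author Q) ≈ 0.4593, P(author J) ≈ 0.0813

0.459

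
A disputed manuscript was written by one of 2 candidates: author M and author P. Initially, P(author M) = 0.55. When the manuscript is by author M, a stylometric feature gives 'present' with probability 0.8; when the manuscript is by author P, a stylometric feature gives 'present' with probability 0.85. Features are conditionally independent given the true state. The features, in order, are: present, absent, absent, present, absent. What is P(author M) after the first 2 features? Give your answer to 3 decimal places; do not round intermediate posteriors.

0.605

After 'present': P(author M) = 0.8·0.5500 / (0.8·0.5500 + 0.85·0.4500) ≈ 0.5350
After 'absent': P(author M) = 0.2·0.5350 / (0.2·0.5350 + 0.15·0.4650) ≈ 0.6053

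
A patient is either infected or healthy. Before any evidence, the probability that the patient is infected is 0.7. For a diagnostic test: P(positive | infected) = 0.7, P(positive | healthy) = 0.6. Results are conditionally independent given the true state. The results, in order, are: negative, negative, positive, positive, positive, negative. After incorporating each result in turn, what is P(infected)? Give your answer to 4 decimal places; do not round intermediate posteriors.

0.6099

After 'negative': P(infected) = 0.3·0.7000 / (0.3·0.7000 + 0.4·0.3000) ≈ 0.6364
After 'negative': P(infected) = 0.3·0.6364 / (0.3·0.6364 + 0.4·0.3636) ≈ 0.5676
After 'positive': P(infected) = 0.7·0.5676 / (0.7·0.5676 + 0.6·0.4324) ≈ 0.6049
After 'positive': P(infected) = 0.7·0.6049 / (0.7·0.6049 + 0.6·0.3951) ≈ 0.6411
After 'positive': P(infected) = 0.7·0.6411 / (0.7·0.6411 + 0.6·0.3589) ≈ 0.6758
After 'negative': P(infected) = 0.3·0.6758 / (0.3·0.6758 + 0.4·0.3242) ≈ 0.6099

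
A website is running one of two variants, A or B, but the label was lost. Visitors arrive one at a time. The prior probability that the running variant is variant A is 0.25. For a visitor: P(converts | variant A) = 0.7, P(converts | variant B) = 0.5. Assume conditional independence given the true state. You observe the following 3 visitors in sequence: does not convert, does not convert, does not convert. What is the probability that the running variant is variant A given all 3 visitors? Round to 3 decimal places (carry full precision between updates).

After 'does not convert': P(A) = 0.3·0.2500 / (0.3·0.2500 + 0.5·0.7500) ≈ 0.1667
After 'does not convert': P(A) = 0.3·0.1667 / (0.3·0.1667 + 0.5·0.8333) ≈ 0.1071
After 'does not convert': P(A) = 0.3·0.1071 / (0.3·0.1071 + 0.5·0.8929) ≈ 0.0672

0.067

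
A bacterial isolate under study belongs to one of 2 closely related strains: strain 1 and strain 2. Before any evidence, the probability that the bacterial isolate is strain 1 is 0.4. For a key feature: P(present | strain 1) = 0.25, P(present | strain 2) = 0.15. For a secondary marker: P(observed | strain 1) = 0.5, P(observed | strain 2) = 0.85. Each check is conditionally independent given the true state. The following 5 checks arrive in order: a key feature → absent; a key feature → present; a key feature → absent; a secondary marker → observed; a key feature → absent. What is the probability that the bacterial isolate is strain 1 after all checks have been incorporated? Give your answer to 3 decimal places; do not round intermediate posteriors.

0.310

Apply Bayes' rule sequentially, carrying P(strain 1) forward.
After a key feature='absent': P(strain 1) = 0.75·0.4000 / (0.75·0.4000 + 0.85·0.6000) ≈ 0.3704
After a key feature='present': P(strain 1) = 0.25·0.3704 / (0.25·0.3704 + 0.15·0.6296) ≈ 0.4950
After a key feature='absent': P(strain 1) = 0.75·0.4950 / (0.75·0.4950 + 0.85·0.5050) ≈ 0.4638
After a secondary marker='observed': P(strain 1) = 0.5·0.4638 / (0.5·0.4638 + 0.85·0.5362) ≈ 0.3372
After a key feature='absent': P(strain 1) = 0.75·0.3372 / (0.75·0.3372 + 0.85·0.6628) ≈ 0.3099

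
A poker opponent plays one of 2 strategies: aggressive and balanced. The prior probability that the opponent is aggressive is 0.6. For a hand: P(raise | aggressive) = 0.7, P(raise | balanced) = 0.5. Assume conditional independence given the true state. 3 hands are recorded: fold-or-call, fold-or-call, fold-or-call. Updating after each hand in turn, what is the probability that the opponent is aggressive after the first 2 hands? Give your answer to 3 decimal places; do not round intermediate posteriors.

0.351

Apply Bayes' rule sequentially, carrying P(aggressive) forward.
After 'fold-or-call': P(aggressive) = 0.3·0.6000 / (0.3·0.6000 + 0.5·0.4000) ≈ 0.4737
After 'fold-or-call': P(aggressive) = 0.3·0.4737 / (0.3·0.4737 + 0.5·0.5263) ≈ 0.3506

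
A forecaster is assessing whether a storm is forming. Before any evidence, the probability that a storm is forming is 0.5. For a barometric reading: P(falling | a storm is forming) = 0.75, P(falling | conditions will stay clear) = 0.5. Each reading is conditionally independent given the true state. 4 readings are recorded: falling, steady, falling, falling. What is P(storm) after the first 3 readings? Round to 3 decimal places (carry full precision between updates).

After 'falling': P(storm) = 0.75·0.5000 / (0.75·0.5000 + 0.5·0.5000) ≈ 0.6000
After 'steady': P(storm) = 0.25·0.6000 / (0.25·0.6000 + 0.5·0.4000) ≈ 0.4286
After 'falling': P(storm) = 0.75·0.4286 / (0.75·0.4286 + 0.5·0.5714) ≈ 0.5294

0.529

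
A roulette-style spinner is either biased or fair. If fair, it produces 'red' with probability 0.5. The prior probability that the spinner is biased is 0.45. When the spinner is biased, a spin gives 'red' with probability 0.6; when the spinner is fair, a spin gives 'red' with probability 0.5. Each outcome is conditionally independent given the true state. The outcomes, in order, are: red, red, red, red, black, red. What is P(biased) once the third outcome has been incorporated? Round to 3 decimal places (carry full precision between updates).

After 'red': P(biased) = 0.6·0.4500 / (0.6·0.4500 + 0.5·0.5500) ≈ 0.4954
After 'red': P(biased) = 0.6·0.4954 / (0.6·0.4954 + 0.5·0.5046) ≈ 0.5409
After 'red': P(biased) = 0.6·0.5409 / (0.6·0.5409 + 0.5·0.4591) ≈ 0.5857

0.586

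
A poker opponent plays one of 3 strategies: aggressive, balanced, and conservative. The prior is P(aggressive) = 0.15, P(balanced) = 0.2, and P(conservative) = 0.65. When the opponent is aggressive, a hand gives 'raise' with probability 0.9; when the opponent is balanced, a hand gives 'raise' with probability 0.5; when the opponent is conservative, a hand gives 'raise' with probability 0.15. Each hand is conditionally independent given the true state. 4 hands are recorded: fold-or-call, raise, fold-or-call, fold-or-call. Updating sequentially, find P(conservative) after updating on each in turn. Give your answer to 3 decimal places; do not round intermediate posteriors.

After 'fold-or-call': normaliser = 0.1·0.1500 + 0.5·0.2000 + 0.85·0.6500; P(aggressive) ≈ 0.0225, P(balanced) ≈ 0.1498, P(conservative) ≈ 0.8277
After 'raise': normaliser = 0.9·0.0225 + 0.5·0.1498 + 0.15·0.8277; P(aggressive) ≈ 0.0922, P(balanced) ≈ 0.3416, P(conservative) ≈ 0.5662
After 'fold-or-call': normaliser = 0.1·0.0922 + 0.5·0.3416 + 0.85·0.5662; P(aggressive) ≈ 0.0139, P(balanced) ≈ 0.2583, P(conservative) ≈ 0.7278
After 'fold-or-call': normaliser = 0.1·0.0139 + 0.5·0.2583 + 0.85·0.7278; P(aggressive) ≈ 0.0019, P(balanced) ≈ 0.1724, P(conservative) ≈ 0.8258

0.826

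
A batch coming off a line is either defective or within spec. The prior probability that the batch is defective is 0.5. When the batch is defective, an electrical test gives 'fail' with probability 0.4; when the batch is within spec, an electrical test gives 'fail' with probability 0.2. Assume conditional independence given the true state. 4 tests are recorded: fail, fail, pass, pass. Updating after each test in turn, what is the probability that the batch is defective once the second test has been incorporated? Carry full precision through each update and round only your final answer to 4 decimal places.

After 'fail': P(defective) = 0.4·0.5000 / (0.4·0.5000 + 0.2·0.5000) ≈ 0.6667
After 'fail': P(defective) = 0.4·0.6667 / (0.4·0.6667 + 0.2·0.3333) ≈ 0.8000

0.8000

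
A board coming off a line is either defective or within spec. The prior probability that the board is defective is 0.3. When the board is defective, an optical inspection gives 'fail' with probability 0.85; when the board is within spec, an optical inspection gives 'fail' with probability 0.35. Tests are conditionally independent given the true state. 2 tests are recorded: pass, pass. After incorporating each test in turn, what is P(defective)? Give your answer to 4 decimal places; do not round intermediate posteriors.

0.0223

After 'pass': P(defective) = 0.15·0.3000 / (0.15·0.3000 + 0.65·0.7000) ≈ 0.0900
After 'pass': P(defective) = 0.15·0.0900 / (0.15·0.0900 + 0.65·0.9100) ≈ 0.0223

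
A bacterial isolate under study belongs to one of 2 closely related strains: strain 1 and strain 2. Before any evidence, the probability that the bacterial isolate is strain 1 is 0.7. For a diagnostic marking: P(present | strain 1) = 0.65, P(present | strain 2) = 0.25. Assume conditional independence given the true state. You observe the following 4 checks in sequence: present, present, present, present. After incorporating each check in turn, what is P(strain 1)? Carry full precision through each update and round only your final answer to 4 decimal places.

Apply Bayes' rule sequentially, carrying P(strain 1) forward.
After 'present': P(strain 1) = 0.65·0.7000 / (0.65·0.7000 + 0.25·0.3000) ≈ 0.8585
After 'present': P(strain 1) = 0.65·0.8585 / (0.65·0.8585 + 0.25·0.1415) ≈ 0.9404
After 'present': P(strain 1) = 0.65·0.9404 / (0.65·0.9404 + 0.25·0.0596) ≈ 0.9762
After 'present': P(strain 1) = 0.65·0.9762 / (0.65·0.9762 + 0.25·0.0238) ≈ 0.9907

0.9907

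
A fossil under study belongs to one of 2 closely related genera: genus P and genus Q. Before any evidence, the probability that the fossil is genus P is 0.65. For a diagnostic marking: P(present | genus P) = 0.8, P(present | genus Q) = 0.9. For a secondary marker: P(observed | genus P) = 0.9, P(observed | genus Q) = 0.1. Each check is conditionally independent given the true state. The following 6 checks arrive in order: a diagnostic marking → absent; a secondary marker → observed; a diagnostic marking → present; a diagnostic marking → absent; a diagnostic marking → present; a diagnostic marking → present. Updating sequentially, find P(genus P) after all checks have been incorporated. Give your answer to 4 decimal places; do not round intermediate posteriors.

Apply Bayes' rule sequentially, carrying P(genus P) forward.
After a diagnostic marking='absent': P(genus P) = 0.2·0.6500 / (0.2·0.6500 + 0.1·0.3500) ≈ 0.7879
After a secondary marker='observed': P(genus P) = 0.9·0.7879 / (0.9·0.7879 + 0.1·0.2121) ≈ 0.9710
After a diagnostic marking='present': P(genus P) = 0.8·0.9710 / (0.8·0.9710 + 0.9·0.0290) ≈ 0.9674
After a diagnostic marking='absent': P(genus P) = 0.2·0.9674 / (0.2·0.9674 + 0.1·0.0326) ≈ 0.9835
After a diagnostic marking='present': P(genus P) = 0.8·0.9835 / (0.8·0.9835 + 0.9·0.0165) ≈ 0.9814
After a diagnostic marking='present': P(genus P) = 0.8·0.9814 / (0.8·0.9814 + 0.9·0.0186) ≈ 0.9791

0.9791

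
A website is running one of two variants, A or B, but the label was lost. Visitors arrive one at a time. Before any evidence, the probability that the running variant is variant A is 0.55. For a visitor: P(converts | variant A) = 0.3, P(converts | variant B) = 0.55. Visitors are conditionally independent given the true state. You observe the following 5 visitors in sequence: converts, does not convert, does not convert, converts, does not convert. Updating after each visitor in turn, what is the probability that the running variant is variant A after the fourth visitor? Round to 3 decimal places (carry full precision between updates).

0.468

Apply Bayes' rule sequentially, carrying P(A) forward.
After 'converts': P(A) = 0.3·0.5500 / (0.3·0.5500 + 0.55·0.4500) ≈ 0.4000
After 'does not convert': P(A) = 0.7·0.4000 / (0.7·0.4000 + 0.45·0.6000) ≈ 0.5091
After 'does not convert': P(A) = 0.7·0.5091 / (0.7·0.5091 + 0.45·0.4909) ≈ 0.6173
After 'converts': P(A) = 0.3·0.6173 / (0.3·0.6173 + 0.55·0.3827) ≈ 0.4681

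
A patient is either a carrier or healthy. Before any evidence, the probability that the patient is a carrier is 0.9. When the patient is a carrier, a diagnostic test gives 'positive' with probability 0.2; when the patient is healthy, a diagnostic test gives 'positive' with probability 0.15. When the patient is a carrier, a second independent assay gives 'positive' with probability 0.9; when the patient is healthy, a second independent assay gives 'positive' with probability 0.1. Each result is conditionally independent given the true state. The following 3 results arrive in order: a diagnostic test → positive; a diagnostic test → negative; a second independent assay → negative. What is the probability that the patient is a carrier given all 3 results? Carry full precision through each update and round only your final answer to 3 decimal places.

0.557

Apply Bayes' rule sequentially, carrying P(carrier) forward.
After a diagnostic test='positive': P(carrier) = 0.2·0.9000 / (0.2·0.9000 + 0.15·0.1000) ≈ 0.9231
After a diagnostic test='negative': P(carrier) = 0.8·0.9231 / (0.8·0.9231 + 0.85·0.0769) ≈ 0.9187
After a second independent assay='negative': P(carrier) = 0.1·0.9187 / (0.1·0.9187 + 0.9·0.0813) ≈ 0.5565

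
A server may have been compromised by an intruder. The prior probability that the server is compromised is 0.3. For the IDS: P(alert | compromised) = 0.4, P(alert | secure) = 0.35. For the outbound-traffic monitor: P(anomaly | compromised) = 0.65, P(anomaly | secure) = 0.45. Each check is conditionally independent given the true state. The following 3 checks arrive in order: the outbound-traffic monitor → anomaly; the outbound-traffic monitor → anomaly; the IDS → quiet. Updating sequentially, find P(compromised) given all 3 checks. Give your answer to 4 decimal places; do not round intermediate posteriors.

Apply Bayes' rule sequentially, carrying P(compromised) forward.
After the outbound-traffic monitor='anomaly': P(compromised) = 0.65·0.3000 / (0.65·0.3000 + 0.45·0.7000) ≈ 0.3824
After the outbound-traffic monitor='anomaly': P(compromised) = 0.65·0.3824 / (0.65·0.3824 + 0.45·0.6176) ≈ 0.4721
After the IDS='quiet': P(compromised) = 0.6·0.4721 / (0.6·0.4721 + 0.65·0.5279) ≈ 0.4522

0.4522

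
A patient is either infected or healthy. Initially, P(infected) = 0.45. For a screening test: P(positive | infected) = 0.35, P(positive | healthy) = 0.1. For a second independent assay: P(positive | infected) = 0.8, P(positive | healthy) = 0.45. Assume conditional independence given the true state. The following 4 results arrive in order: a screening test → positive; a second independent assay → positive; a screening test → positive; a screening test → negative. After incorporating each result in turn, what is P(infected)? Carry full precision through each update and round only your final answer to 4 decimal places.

0.9279

Apply Bayes' rule sequentially, carrying P(infected) forward.
After a screening test='positive': P(infected) = 0.35·0.4500 / (0.35·0.4500 + 0.1·0.5500) ≈ 0.7412
After a second independent assay='positive': P(infected) = 0.8·0.7412 / (0.8·0.7412 + 0.45·0.2588) ≈ 0.8358
After a screening test='positive': P(infected) = 0.35·0.8358 / (0.35·0.8358 + 0.1·0.1642) ≈ 0.9469
After a screening test='negative': P(infected) = 0.65·0.9469 / (0.65·0.9469 + 0.9·0.0531) ≈ 0.9279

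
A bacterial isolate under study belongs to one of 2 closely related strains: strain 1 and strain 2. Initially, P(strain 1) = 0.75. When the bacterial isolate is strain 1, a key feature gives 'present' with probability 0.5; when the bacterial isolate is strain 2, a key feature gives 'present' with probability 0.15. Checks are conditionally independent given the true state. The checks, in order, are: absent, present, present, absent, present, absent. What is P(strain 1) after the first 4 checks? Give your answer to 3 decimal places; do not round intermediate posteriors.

After 'absent': P(strain 1) = 0.5·0.7500 / (0.5·0.7500 + 0.85·0.2500) ≈ 0.6383
After 'present': P(strain 1) = 0.5·0.6383 / (0.5·0.6383 + 0.15·0.3617) ≈ 0.8547
After 'present': P(strain 1) = 0.5·0.8547 / (0.5·0.8547 + 0.15·0.1453) ≈ 0.9515
After 'absent': P(strain 1) = 0.5·0.9515 / (0.5·0.9515 + 0.85·0.0485) ≈ 0.9202

0.920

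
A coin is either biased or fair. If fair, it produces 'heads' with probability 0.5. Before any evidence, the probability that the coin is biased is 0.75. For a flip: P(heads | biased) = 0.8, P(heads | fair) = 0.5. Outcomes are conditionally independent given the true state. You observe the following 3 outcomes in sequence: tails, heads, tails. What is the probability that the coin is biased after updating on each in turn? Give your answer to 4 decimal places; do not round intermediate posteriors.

0.4344

Apply Bayes' rule sequentially, carrying P(biased) forward.
After 'tails': P(biased) = 0.2·0.7500 / (0.2·0.7500 + 0.5·0.2500) ≈ 0.5455
After 'heads': P(biased) = 0.8·0.5455 / (0.8·0.5455 + 0.5·0.4545) ≈ 0.6575
After 'tails': P(biased) = 0.2·0.6575 / (0.2·0.6575 + 0.5·0.3425) ≈ 0.4344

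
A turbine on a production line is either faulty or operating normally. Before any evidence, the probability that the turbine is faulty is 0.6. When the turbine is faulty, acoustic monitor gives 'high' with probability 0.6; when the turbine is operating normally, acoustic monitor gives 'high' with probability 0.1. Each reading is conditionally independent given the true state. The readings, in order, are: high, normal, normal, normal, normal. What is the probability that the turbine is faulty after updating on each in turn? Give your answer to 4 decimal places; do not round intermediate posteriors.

Apply Bayes' rule sequentially, carrying P(faulty) forward.
After 'high': P(faulty) = 0.6·0.6000 / (0.6·0.6000 + 0.1·0.4000) ≈ 0.9000
After 'normal': P(faulty) = 0.4·0.9000 / (0.4·0.9000 + 0.9·0.1000) ≈ 0.8000
After 'normal': P(faulty) = 0.4·0.8000 / (0.4·0.8000 + 0.9·0.2000) ≈ 0.6400
After 'normal': P(faulty) = 0.4·0.6400 / (0.4·0.6400 + 0.9·0.3600) ≈ 0.4414
After 'normal': P(faulty) = 0.4·0.4414 / (0.4·0.4414 + 0.9·0.5586) ≈ 0.2599

0.2599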